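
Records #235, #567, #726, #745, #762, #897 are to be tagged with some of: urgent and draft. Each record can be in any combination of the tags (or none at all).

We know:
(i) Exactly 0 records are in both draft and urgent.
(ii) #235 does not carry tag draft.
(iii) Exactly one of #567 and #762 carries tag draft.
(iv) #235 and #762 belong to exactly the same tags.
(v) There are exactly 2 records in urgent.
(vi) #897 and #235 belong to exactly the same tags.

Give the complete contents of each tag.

urgent = {#726, #745}; draft = {#567}

From (ii): #235 ∉ draft.
(iv): #762 matches #235: #762 ∉ draft.
(vi): #897 matches #235: #897 ∉ draft.
(iii) (exactly one): #567 ∈ draft.
Suppose #235 ∈ urgent: no assignment then satisfies all the clues, so #235 ∉ urgent.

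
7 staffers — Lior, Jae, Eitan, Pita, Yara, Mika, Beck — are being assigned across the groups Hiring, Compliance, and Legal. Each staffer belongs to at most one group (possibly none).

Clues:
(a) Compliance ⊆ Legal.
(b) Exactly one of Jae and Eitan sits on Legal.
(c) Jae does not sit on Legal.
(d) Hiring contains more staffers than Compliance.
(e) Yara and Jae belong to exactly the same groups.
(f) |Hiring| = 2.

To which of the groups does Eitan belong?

Eitan: Legal

From (c): Jae ∉ Legal.
(a) contrapositive: Jae ∉ Compliance.
(b) (exactly one): Eitan ∈ Legal.
(e): Yara matches Jae: Yara ∉ Compliance.
(e): Yara matches Jae: Yara ∉ Legal.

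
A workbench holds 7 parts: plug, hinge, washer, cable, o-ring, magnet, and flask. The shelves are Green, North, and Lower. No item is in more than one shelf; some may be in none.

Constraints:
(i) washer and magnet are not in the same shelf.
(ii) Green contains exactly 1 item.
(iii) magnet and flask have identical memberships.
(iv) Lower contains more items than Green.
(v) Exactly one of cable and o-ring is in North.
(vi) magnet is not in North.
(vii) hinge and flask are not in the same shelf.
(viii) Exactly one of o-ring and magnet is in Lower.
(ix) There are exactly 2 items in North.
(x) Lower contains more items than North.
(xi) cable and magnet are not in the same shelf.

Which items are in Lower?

From (vi): magnet ∉ North.
(iii): flask matches magnet: flask ∉ North.
Suppose plug ∉ Lower: no assignment then satisfies all the clues, so plug ∈ Lower.

Lower = {flask, magnet, plug}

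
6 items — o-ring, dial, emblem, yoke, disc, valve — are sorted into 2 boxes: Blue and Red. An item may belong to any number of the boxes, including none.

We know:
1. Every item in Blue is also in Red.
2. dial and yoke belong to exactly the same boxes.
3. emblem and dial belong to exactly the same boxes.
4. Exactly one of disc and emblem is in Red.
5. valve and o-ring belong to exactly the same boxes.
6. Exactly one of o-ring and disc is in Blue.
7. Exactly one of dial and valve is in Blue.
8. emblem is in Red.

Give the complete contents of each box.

From (8): emblem ∈ Red.
(3): dial matches emblem: dial ∈ Red.
(4) (exactly one): disc ∉ Red.
(1) contrapositive: disc ∉ Blue.
(2): yoke matches dial: yoke ∈ Red.
(6) (exactly one): o-ring ∈ Blue.
(1) with o-ring ∈ Blue: o-ring ∈ Red.
(5): valve matches o-ring: valve ∈ Blue.
(5): valve matches o-ring: valve ∈ Red.
(7) (exactly one): dial ∉ Blue.
(2): yoke matches dial: yoke ∉ Blue.
(3): emblem matches dial: emblem ∉ Blue.

Blue = {o-ring, valve}; Red = {dial, emblem, o-ring, valve, yoke}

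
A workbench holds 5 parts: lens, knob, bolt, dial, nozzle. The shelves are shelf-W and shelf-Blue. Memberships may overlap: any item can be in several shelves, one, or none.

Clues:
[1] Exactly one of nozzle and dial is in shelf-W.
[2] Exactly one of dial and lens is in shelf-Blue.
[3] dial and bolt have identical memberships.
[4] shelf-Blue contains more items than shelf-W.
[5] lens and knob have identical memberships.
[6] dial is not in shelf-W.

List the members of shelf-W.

shelf-W = {nozzle}

From (6): dial ∉ shelf-W.
(1) (exactly one): nozzle ∈ shelf-W.
(3): bolt matches dial: bolt ∉ shelf-W.
Suppose lens ∈ shelf-W: no assignment then satisfies all the clues, so lens ∉ shelf-W.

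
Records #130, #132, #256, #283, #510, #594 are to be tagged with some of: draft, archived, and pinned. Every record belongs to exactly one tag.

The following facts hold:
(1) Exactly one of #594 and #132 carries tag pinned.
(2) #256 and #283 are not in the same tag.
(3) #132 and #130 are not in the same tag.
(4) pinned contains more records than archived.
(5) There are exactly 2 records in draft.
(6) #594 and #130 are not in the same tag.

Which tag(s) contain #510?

#510: pinned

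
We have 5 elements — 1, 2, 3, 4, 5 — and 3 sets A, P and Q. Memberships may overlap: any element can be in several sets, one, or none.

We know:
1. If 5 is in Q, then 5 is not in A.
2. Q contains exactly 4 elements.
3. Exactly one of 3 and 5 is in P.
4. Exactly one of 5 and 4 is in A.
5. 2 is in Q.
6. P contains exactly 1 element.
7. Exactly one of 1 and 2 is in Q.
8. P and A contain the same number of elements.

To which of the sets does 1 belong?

From (5): 2 ∈ Q.
(7) (exactly one): 1 ∉ Q.
(2): only 4 candidates remain for Q, so all are in.
(1): 5 ∉ A.
(4) (exactly one): 4 ∈ A.
Suppose 1 ∈ A: no assignment then satisfies all the clues, so 1 ∉ A.

1: none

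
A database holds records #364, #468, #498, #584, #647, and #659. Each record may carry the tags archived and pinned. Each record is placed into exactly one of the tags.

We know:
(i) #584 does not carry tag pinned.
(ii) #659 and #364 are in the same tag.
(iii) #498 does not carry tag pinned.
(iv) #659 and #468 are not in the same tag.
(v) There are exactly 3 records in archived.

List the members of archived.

archived = {#468, #498, #584}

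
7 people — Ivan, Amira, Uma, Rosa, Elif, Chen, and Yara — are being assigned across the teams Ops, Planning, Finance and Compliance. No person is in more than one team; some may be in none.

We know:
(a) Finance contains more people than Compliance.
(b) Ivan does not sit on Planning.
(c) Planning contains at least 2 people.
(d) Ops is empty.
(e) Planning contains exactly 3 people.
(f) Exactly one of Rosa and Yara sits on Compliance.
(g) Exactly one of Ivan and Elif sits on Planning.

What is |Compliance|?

From (b): Ivan ∉ Planning.
(d): Ops already has 0, so the rest are out.
(g) (exactly one): Elif ∈ Planning.
Suppose Ivan ∈ Compliance: no assignment then satisfies all the clues, so Ivan ∉ Compliance.

1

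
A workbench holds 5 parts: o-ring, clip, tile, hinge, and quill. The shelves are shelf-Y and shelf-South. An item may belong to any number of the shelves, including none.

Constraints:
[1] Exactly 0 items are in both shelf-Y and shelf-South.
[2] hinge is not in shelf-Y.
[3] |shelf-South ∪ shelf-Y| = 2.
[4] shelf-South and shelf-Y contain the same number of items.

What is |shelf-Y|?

1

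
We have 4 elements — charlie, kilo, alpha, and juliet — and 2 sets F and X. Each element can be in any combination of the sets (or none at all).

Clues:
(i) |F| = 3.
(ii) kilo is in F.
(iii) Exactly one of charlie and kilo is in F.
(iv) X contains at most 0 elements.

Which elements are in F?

From (ii): kilo ∈ F.
(iii) (exactly one): charlie ∉ F.
(iv): X already has 0, so the rest are out.
(i): only 3 candidates remain for F, so all are in.

F = {alpha, juliet, kilo}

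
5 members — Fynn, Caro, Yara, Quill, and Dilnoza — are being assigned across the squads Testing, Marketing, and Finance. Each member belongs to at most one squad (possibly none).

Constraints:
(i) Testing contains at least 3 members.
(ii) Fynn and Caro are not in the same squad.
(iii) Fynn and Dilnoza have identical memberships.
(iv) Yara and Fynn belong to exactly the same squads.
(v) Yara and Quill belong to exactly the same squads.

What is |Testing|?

4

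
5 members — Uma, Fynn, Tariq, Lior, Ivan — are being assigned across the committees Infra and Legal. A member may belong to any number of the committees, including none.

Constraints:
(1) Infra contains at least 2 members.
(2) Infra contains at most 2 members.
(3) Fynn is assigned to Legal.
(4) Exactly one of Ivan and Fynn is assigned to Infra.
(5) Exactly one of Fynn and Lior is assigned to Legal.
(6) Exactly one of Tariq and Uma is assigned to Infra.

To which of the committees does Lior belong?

From (3): Fynn ∈ Legal.
(5) (exactly one): Lior ∉ Legal.
Suppose Lior ∈ Infra: no assignment then satisfies all the clues, so Lior ∉ Infra.

Lior: none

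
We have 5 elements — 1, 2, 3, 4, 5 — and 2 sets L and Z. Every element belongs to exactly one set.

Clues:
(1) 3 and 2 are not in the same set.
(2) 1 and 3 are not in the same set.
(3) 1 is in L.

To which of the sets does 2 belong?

From (3): 1 ∈ L.
(2): 3 ∉ L.
Only one set left: 3 ∈ Z.
(1): 2 ∉ Z.
Only one set left: 2 ∈ L.

2: L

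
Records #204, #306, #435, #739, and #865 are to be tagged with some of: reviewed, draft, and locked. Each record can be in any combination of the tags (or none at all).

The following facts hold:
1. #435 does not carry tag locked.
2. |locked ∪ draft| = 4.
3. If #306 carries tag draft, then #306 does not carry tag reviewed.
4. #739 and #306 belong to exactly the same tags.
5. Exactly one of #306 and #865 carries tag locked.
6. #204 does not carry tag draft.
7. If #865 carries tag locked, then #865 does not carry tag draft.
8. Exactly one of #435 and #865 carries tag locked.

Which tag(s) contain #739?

#739: draft

From (1): #435 ∉ locked.
From (6): #204 ∉ draft.
(8) (exactly one): #865 ∈ locked.
(5) (exactly one): #306 ∉ locked.
(7): #865 ∉ draft.
(4): #739 matches #306: #739 ∉ locked.
Suppose #739 ∈ reviewed: no assignment then satisfies all the clues, so #739 ∉ reviewed.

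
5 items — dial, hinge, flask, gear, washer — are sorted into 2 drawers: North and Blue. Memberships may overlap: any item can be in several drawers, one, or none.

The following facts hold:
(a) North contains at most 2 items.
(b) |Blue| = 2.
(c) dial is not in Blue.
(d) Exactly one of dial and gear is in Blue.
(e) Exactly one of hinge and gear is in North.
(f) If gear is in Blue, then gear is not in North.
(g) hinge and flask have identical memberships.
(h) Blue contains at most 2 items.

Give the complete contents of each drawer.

North = {flask, hinge}; Blue = {gear, washer}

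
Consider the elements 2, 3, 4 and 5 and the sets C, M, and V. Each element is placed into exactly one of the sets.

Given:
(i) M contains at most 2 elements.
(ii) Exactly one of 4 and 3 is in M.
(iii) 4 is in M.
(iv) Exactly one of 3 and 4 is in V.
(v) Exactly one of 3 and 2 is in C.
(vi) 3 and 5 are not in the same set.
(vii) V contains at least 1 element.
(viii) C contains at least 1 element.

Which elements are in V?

From (iii): 4 ∈ M.
(ii) (exactly one): 3 ∉ M.
(iv) (exactly one): 3 ∈ V.
(v) (exactly one): 2 ∈ C.
(vi): 5 ∉ V.

V = {3}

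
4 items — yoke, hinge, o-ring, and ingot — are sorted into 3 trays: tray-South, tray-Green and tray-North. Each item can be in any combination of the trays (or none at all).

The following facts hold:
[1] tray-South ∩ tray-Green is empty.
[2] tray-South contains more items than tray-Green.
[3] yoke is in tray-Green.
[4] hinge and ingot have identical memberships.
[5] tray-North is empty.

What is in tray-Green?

tray-Green = {yoke}

From (3): yoke ∈ tray-Green.
(1) (disjoint): yoke ∉ tray-South.
(5): tray-North already has 0, so the rest are out.
Suppose hinge ∈ tray-Green: no assignment then satisfies all the clues, so hinge ∉ tray-Green.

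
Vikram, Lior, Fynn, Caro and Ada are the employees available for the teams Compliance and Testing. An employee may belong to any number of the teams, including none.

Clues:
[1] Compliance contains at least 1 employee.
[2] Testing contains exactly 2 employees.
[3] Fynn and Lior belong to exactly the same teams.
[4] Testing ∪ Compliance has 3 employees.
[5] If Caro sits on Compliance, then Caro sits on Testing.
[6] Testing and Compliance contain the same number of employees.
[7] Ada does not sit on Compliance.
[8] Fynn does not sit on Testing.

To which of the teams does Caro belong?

Caro: Compliance, Testing

From (7): Ada ∉ Compliance.
From (8): Fynn ∉ Testing.
(3): Lior matches Fynn: Lior ∉ Testing.
Suppose Caro ∉ Compliance: no assignment then satisfies all the clues, so Caro ∈ Compliance.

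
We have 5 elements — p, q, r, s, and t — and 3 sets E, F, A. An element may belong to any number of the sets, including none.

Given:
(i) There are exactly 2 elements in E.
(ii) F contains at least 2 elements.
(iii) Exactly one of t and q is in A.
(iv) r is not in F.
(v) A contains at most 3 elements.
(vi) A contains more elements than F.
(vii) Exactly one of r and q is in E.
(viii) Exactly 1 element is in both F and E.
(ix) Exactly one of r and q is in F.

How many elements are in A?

3

From (iv): r ∉ F.
(ix) (exactly one): q ∈ F.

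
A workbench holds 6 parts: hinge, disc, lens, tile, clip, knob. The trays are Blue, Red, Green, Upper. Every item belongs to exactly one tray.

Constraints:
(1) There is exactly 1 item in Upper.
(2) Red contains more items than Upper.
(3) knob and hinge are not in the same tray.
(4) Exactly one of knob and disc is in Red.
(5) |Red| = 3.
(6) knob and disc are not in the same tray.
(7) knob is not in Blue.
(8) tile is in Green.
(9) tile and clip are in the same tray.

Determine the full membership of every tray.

Blue = {}; Red = {disc, hinge, lens}; Green = {clip, tile}; Upper = {knob}

From (7): knob ∉ Blue.
From (8): tile ∈ Green.
(9): clip matches tile: clip ∉ Blue.
(9): clip matches tile: clip ∉ Red.
(9): clip matches tile: clip ∈ Green.
Suppose hinge ∈ Blue: no assignment then satisfies all the clues, so hinge ∉ Blue.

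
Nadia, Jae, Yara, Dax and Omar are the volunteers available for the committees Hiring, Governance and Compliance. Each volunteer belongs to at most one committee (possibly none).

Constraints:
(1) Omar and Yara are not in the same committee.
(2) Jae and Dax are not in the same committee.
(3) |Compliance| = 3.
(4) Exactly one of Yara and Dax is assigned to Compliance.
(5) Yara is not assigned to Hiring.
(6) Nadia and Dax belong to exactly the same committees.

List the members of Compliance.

Compliance = {Dax, Nadia, Omar}

From (5): Yara ∉ Hiring.
Suppose Nadia ∉ Compliance: no assignment then satisfies all the clues, so Nadia ∈ Compliance.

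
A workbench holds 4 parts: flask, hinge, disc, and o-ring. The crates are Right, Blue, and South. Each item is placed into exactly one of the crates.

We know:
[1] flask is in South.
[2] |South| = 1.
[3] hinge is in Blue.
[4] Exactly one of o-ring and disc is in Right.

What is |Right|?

1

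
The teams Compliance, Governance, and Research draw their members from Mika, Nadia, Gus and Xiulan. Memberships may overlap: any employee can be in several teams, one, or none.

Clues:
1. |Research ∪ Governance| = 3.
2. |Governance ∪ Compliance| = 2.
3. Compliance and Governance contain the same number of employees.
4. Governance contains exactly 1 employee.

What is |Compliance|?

1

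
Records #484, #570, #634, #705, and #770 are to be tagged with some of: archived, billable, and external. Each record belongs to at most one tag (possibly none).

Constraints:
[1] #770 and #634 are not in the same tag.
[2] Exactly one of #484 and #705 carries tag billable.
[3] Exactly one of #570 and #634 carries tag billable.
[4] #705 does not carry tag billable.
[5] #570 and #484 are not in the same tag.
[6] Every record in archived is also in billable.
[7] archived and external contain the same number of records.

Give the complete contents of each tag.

archived = {}; billable = {#484, #634}; external = {}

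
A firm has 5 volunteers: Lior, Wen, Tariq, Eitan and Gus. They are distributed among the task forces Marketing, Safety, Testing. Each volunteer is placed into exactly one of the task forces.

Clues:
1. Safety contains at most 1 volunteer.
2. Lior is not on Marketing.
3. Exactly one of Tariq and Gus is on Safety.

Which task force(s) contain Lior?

Lior: Testing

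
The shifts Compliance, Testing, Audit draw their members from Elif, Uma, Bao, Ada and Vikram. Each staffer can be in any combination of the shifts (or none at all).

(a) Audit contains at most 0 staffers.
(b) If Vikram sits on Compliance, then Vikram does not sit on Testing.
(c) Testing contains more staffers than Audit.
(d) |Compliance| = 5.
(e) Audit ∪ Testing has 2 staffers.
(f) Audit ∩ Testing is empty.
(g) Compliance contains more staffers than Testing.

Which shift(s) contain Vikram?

(a): Audit already has 0, so the rest are out.
(d): only 5 candidates remain for Compliance, so all are in.
(b): Vikram ∉ Testing.

Vikram: Compliance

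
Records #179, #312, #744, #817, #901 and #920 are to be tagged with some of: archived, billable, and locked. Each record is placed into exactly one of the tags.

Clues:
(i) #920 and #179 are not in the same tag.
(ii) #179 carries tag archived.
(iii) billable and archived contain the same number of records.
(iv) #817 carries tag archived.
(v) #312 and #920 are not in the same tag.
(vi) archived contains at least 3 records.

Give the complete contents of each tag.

archived = {#179, #312, #817}; billable = {#744, #901, #920}; locked = {}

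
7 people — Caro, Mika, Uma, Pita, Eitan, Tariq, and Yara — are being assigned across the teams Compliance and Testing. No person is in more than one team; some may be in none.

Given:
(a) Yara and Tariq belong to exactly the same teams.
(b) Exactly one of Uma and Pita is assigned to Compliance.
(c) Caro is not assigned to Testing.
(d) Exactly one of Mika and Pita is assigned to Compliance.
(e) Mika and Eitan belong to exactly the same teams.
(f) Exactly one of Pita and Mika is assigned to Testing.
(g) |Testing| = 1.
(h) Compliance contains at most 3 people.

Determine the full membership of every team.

Compliance = {Eitan, Mika, Uma}; Testing = {Pita}

From (c): Caro ∉ Testing.
Suppose Caro ∈ Compliance: no assignment then satisfies all the clues, so Caro ∉ Compliance.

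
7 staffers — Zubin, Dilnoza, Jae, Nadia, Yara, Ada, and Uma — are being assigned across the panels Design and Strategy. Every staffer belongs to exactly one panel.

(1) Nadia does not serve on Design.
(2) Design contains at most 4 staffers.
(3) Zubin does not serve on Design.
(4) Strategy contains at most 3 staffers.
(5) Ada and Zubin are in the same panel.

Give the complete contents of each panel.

From (1): Nadia ∉ Design.
From (3): Zubin ∉ Design.
(5): Ada matches Zubin: Ada ∉ Design.
Only one panel left: Zubin ∈ Strategy.
Only one panel left: Nadia ∈ Strategy.
Only one panel left: Ada ∈ Strategy.
(4): Strategy already has 3, so the rest are out.
Only one panel left: Dilnoza ∈ Design.
Only one panel left: Jae ∈ Design.
Only one panel left: Yara ∈ Design.
Only one panel left: Uma ∈ Design.

Design = {Dilnoza, Jae, Uma, Yara}; Strategy = {Ada, Nadia, Zubin}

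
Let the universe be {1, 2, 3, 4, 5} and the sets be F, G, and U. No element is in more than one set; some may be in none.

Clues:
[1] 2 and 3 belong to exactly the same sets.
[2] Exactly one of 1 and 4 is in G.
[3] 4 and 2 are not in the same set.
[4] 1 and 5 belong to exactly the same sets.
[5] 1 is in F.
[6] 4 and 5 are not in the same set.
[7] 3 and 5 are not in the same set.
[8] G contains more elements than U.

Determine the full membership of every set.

F = {1, 5}; G = {4}; U = {}

From (5): 1 ∈ F.
(2) (exactly one): 4 ∈ G.
(3): 2 ∉ G.
(4): 5 matches 1: 5 ∈ F.
(7): 3 ∉ F.
(1): 2 matches 3: 2 ∉ F.
(1): 3 matches 2: 3 ∉ G.
Suppose 2 ∈ U: no assignment then satisfies all the clues, so 2 ∉ U.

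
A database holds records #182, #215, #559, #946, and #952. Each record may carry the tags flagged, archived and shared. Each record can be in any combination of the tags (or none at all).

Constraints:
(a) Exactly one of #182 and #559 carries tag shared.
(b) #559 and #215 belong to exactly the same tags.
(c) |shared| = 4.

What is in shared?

shared = {#215, #559, #946, #952}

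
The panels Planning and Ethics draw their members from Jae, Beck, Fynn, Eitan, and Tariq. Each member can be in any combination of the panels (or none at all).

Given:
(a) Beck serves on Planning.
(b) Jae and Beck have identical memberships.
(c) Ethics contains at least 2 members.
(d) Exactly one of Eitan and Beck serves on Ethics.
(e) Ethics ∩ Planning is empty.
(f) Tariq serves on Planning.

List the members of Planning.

From (a): Beck ∈ Planning.
From (f): Tariq ∈ Planning.
(b): Jae matches Beck: Jae ∈ Planning.
(e) (disjoint): Jae ∉ Ethics.
(e) (disjoint): Beck ∉ Ethics.
(e) (disjoint): Tariq ∉ Ethics.
(c): only 2 candidates remain for Ethics, so all are in.
(e) (disjoint): Fynn ∉ Planning.
(e) (disjoint): Eitan ∉ Planning.

Planning = {Beck, Jae, Tariq}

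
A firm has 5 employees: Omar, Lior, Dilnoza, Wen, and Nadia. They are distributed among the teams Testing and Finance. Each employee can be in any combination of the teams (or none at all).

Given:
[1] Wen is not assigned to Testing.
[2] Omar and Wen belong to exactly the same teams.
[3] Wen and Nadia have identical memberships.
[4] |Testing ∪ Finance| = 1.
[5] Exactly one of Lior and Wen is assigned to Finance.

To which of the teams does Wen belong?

Wen: none

From (1): Wen ∉ Testing.
(2): Omar matches Wen: Omar ∉ Testing.
(3): Nadia matches Wen: Nadia ∉ Testing.
Suppose Wen ∈ Finance: no assignment then satisfies all the clues, so Wen ∉ Finance.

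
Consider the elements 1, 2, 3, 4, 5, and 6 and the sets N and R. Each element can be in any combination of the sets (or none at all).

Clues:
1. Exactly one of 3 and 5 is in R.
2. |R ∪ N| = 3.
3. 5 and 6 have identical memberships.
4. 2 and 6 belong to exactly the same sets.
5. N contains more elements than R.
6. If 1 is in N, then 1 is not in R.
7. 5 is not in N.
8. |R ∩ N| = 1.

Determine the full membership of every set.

N = {1, 3, 4}; R = {3}

From (7): 5 ∉ N.
(3): 6 matches 5: 6 ∉ N.
(4): 2 matches 6: 2 ∉ N.
Suppose 1 ∉ N: no assignment then satisfies all the clues, so 1 ∈ N.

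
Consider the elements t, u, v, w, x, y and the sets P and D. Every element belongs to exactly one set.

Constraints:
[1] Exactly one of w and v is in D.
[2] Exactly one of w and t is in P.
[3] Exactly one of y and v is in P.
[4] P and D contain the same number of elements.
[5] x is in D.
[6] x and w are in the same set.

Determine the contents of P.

From (5): x ∈ D.
(6): w matches x: w ∉ P.
(6): w matches x: w ∈ D.
(1) (exactly one): v ∉ D.
(2) (exactly one): t ∈ P.
Only one set left: v ∈ P.
(3) (exactly one): y ∉ P.
Only one set left: y ∈ D.
Suppose u ∉ P: no assignment then satisfies all the clues, so u ∈ P.

P = {t, u, v}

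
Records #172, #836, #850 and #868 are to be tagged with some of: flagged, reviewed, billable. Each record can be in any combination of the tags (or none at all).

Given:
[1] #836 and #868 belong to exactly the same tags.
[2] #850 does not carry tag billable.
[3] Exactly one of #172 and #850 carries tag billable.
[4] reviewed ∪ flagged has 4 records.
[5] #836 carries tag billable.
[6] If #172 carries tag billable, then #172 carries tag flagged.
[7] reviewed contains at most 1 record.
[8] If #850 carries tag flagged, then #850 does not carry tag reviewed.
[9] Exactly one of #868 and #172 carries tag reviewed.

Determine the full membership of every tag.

flagged = {#172, #836, #850, #868}; reviewed = {#172}; billable = {#172, #836, #868}

From (2): #850 ∉ billable.
From (5): #836 ∈ billable.
(1): #868 matches #836: #868 ∈ billable.
(3) (exactly one): #172 ∈ billable.
(6): #172 ∈ flagged.
Suppose #172 ∉ reviewed: no assignment then satisfies all the clues, so #172 ∈ reviewed.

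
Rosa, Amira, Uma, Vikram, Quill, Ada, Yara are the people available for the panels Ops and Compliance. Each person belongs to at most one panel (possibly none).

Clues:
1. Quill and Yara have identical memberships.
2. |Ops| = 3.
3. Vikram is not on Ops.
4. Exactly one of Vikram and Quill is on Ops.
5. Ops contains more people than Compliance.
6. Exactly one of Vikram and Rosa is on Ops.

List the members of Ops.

Ops = {Quill, Rosa, Yara}

From (3): Vikram ∉ Ops.
(4) (exactly one): Quill ∈ Ops.
(6) (exactly one): Rosa ∈ Ops.
(1): Yara matches Quill: Yara ∈ Ops.
(2): Ops already has 3, so the rest are out.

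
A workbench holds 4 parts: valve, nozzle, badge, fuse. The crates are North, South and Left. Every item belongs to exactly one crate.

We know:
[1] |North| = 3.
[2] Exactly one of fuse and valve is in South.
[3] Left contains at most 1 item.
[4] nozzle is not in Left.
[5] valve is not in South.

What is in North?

From (4): nozzle ∉ Left.
From (5): valve ∉ South.
(2) (exactly one): fuse ∈ South.
(1): only 3 candidates remain for North, so all are in.

North = {badge, nozzle, valve}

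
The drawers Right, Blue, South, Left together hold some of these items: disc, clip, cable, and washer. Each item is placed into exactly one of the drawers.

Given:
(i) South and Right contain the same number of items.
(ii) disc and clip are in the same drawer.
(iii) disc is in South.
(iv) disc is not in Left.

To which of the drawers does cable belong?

cable: Right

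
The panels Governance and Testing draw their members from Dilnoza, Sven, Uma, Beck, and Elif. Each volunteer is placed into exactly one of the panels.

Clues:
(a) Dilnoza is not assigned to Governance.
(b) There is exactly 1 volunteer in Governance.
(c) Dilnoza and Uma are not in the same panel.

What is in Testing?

From (a): Dilnoza ∉ Governance.
Only one panel left: Dilnoza ∈ Testing.
(c): Uma ∉ Testing.
Only one panel left: Uma ∈ Governance.
(b): Governance already has 1, so the rest are out.
Only one panel left: Sven ∈ Testing.
Only one panel left: Beck ∈ Testing.
Only one panel left: Elif ∈ Testing.

Testing = {Beck, Dilnoza, Elif, Sven}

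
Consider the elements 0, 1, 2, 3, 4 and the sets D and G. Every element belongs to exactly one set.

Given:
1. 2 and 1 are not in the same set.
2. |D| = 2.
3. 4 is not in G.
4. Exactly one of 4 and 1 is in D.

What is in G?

G = {0, 1, 3}

From (3): 4 ∉ G.
Only one set left: 4 ∈ D.
(4) (exactly one): 1 ∉ D.
Only one set left: 1 ∈ G.
(1): 2 ∉ G.
Only one set left: 2 ∈ D.
(2): D already has 2, so the rest are out.
Only one set left: 0 ∈ G.
Only one set left: 3 ∈ G.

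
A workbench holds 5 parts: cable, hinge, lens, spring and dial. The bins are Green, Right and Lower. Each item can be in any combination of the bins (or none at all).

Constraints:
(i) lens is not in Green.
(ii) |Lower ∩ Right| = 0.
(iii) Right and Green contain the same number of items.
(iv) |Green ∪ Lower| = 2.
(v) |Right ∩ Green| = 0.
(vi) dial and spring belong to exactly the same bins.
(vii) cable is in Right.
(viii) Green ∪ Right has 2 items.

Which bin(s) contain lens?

lens: Lower

From (i): lens ∉ Green.
From (vii): cable ∈ Right.
Suppose lens ∈ Right: no assignment then satisfies all the clues, so lens ∉ Right.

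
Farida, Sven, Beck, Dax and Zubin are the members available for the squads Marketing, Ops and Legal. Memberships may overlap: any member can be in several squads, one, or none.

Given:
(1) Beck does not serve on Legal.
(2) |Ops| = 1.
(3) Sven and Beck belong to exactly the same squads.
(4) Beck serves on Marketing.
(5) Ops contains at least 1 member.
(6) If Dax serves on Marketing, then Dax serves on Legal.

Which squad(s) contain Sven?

Sven: Marketing

From (1): Beck ∉ Legal.
From (4): Beck ∈ Marketing.
(3): Sven matches Beck: Sven ∈ Marketing.
(3): Sven matches Beck: Sven ∉ Legal.
Suppose Sven ∈ Ops: no assignment then satisfies all the clues, so Sven ∉ Ops.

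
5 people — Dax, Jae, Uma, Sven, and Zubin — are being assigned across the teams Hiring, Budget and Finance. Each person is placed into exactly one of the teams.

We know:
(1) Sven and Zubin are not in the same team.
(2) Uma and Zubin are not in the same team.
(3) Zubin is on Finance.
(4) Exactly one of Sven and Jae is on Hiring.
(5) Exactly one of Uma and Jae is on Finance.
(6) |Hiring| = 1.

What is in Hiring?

Hiring = {Sven}

From (3): Zubin ∈ Finance.
(1): Sven ∉ Finance.
(2): Uma ∉ Finance.
(5) (exactly one): Jae ∈ Finance.
(4) (exactly one): Sven ∈ Hiring.
(6): Hiring already has 1, so the rest are out.
Only one team left: Uma ∈ Budget.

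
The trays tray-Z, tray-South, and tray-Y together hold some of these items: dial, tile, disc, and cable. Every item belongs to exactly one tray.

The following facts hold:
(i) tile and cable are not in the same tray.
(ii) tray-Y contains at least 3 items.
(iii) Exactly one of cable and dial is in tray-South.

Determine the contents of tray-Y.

tray-Y = {dial, disc, tile}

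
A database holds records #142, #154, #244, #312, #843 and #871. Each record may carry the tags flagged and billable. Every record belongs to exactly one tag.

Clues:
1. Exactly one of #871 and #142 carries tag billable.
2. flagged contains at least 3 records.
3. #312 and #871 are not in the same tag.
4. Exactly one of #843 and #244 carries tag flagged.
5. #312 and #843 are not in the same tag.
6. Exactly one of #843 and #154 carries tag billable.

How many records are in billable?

2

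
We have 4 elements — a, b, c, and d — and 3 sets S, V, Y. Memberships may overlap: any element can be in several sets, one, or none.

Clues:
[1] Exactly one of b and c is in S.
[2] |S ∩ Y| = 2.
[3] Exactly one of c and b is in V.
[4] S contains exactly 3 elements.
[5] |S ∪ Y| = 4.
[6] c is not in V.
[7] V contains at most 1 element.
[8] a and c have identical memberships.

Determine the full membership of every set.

From (6): c ∉ V.
(3) (exactly one): b ∈ V.
(7): V already has 1, so the rest are out.
Suppose a ∉ S: no assignment then satisfies all the clues, so a ∈ S.

S = {a, c, d}; V = {b}; Y = {a, b, c}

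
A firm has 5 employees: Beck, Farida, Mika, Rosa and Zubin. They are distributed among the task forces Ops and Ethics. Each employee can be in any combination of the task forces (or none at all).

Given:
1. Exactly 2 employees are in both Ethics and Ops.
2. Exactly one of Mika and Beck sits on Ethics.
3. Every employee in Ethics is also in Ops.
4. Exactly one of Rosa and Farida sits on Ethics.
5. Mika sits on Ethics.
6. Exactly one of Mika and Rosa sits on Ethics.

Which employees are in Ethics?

From (5): Mika ∈ Ethics.
(2) (exactly one): Beck ∉ Ethics.
(3) with Mika ∈ Ethics: Mika ∈ Ops.
(6) (exactly one): Rosa ∉ Ethics.
(4) (exactly one): Farida ∈ Ethics.
(3) with Farida ∈ Ethics: Farida ∈ Ops.
Suppose Zubin ∈ Ethics: no assignment then satisfies all the clues, so Zubin ∉ Ethics.

Ethics = {Farida, Mika}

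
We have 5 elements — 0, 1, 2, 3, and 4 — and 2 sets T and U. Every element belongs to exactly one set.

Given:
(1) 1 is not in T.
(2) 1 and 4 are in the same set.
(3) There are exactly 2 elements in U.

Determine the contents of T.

T = {0, 2, 3}

From (1): 1 ∉ T.
(2): 4 matches 1: 4 ∉ T.
Only one set left: 1 ∈ U.
Only one set left: 4 ∈ U.
(3): U already has 2, so the rest are out.
Only one set left: 0 ∈ T.
Only one set left: 2 ∈ T.
Only one set left: 3 ∈ T.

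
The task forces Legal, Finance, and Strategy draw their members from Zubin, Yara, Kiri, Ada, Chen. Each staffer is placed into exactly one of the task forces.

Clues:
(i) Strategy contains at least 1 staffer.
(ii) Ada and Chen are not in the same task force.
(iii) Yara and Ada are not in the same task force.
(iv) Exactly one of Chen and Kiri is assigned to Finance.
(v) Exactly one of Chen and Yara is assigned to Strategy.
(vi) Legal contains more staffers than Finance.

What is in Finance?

Finance = {Chen}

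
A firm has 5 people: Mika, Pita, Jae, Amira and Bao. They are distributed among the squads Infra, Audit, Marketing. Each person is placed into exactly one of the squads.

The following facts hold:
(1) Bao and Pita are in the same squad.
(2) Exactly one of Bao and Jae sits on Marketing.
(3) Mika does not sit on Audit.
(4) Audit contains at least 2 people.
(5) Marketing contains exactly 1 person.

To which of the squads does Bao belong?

Bao: Audit

From (3): Mika ∉ Audit.
Suppose Bao ∈ Infra: no assignment then satisfies all the clues, so Bao ∉ Infra.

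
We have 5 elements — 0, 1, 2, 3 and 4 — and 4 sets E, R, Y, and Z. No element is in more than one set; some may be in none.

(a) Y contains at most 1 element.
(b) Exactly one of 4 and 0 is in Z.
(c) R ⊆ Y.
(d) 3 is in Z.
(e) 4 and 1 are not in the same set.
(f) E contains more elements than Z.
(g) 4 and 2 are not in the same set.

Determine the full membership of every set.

From (d): 3 ∈ Z.
Suppose 0 ∉ E: no assignment then satisfies all the clues, so 0 ∈ E.

E = {0, 1, 2}; R = {}; Y = {}; Z = {3, 4}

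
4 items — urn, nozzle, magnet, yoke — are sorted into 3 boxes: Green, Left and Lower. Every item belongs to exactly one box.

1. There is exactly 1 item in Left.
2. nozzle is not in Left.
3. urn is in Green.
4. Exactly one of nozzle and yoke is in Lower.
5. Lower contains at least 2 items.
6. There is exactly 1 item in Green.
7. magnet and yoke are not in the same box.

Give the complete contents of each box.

Green = {urn}; Left = {yoke}; Lower = {magnet, nozzle}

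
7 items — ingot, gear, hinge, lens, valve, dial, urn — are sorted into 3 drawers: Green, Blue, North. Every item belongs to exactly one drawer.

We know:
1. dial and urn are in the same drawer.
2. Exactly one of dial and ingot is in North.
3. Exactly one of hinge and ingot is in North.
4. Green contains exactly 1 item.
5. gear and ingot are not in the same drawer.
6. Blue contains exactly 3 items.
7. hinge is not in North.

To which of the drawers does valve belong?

valve: North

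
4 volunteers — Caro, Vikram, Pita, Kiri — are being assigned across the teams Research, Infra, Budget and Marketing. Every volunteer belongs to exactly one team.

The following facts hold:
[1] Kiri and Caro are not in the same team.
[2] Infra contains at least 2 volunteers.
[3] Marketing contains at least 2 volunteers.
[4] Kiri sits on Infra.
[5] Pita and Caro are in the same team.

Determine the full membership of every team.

Research = {}; Infra = {Kiri, Vikram}; Budget = {}; Marketing = {Caro, Pita}

From (4): Kiri ∈ Infra.
(1): Caro ∉ Infra.
(5): Pita matches Caro: Pita ∉ Infra.
(2): only 2 candidates remain for Infra, so all are in.
(3): only 2 candidates remain for Marketing, so all are in.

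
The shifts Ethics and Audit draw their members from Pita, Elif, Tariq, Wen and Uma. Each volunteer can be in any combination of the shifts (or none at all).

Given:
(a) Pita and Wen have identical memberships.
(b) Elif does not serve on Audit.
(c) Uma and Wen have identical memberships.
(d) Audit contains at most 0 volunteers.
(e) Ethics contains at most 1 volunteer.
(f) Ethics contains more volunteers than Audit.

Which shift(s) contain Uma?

Uma: none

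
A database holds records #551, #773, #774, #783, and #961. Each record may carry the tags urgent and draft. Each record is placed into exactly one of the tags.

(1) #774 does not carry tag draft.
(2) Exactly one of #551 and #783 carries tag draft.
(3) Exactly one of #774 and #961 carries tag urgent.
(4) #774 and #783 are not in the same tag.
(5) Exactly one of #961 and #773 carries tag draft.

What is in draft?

From (1): #774 ∉ draft.
Only one tag left: #774 ∈ urgent.
(3) (exactly one): #961 ∉ urgent.
(4): #783 ∉ urgent.
Only one tag left: #783 ∈ draft.
Only one tag left: #961 ∈ draft.
(2) (exactly one): #551 ∉ draft.
(5) (exactly one): #773 ∉ draft.
Only one tag left: #551 ∈ urgent.
Only one tag left: #773 ∈ urgent.

draft = {#783, #961}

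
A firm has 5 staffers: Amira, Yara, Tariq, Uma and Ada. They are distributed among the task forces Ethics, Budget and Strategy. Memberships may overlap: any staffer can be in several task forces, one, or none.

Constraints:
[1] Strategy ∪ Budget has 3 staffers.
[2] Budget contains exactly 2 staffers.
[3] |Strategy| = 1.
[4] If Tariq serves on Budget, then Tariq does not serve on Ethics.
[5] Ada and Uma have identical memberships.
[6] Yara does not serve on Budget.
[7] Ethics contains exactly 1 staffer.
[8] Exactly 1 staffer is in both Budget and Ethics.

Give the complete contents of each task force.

Ethics = {Amira}; Budget = {Amira, Tariq}; Strategy = {Yara}

From (6): Yara ∉ Budget.
Suppose Amira ∉ Ethics: no assignment then satisfies all the clues, so Amira ∈ Ethics.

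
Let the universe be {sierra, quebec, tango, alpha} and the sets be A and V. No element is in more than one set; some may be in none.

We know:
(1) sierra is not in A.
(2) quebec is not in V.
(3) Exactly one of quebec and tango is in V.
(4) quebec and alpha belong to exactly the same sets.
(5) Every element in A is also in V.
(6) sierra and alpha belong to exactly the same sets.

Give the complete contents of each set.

A = {}; V = {tango}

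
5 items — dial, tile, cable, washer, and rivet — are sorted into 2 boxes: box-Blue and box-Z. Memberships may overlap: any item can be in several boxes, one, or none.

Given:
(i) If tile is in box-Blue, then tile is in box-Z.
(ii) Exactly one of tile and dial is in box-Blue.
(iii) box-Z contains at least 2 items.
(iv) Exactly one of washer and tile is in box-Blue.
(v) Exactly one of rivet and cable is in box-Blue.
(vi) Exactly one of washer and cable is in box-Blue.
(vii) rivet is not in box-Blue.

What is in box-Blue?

box-Blue = {cable, tile}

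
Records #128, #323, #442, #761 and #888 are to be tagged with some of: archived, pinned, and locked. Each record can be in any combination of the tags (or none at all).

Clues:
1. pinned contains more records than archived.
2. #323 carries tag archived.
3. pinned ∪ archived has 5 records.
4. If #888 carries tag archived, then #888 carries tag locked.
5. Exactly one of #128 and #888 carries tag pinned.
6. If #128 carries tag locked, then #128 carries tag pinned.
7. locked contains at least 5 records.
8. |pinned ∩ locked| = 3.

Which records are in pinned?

pinned = {#128, #442, #761}

From (2): #323 ∈ archived.
(7): only 5 candidates remain for locked, so all are in.
(6): #128 ∈ pinned.
(5) (exactly one): #888 ∉ pinned.
Suppose #323 ∈ pinned: no assignment then satisfies all the clues, so #323 ∉ pinned.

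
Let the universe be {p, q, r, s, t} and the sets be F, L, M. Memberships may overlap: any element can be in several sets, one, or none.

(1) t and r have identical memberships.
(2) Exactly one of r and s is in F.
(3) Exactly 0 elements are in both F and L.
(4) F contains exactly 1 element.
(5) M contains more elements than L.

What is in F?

F = {s}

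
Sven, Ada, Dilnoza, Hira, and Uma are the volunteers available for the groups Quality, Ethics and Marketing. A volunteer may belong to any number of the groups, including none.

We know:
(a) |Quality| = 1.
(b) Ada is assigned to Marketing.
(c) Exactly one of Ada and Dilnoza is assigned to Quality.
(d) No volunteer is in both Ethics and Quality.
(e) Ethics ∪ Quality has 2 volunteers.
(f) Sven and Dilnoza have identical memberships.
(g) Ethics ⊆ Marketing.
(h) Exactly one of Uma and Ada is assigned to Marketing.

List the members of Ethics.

Ethics = {Hira}

From (b): Ada ∈ Marketing.
(h) (exactly one): Uma ∉ Marketing.
(g) contrapositive: Uma ∉ Ethics.
Suppose Sven ∈ Ethics: no assignment then satisfies all the clues, so Sven ∉ Ethics.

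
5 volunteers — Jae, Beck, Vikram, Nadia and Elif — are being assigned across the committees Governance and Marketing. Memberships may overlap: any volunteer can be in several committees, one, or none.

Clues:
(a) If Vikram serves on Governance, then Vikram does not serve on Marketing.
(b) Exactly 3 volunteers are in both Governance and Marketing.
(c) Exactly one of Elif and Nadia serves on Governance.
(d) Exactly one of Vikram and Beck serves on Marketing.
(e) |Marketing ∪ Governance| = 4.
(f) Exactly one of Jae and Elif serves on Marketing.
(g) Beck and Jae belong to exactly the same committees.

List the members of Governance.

Governance = {Beck, Jae, Nadia, Vikram}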